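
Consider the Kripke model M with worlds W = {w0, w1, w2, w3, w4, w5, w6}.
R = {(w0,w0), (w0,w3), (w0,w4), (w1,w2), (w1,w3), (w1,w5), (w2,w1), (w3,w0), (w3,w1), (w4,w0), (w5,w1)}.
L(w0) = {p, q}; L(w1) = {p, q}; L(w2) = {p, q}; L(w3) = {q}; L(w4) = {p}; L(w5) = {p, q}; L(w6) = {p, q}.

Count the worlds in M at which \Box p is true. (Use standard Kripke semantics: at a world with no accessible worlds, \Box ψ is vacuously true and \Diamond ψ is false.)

5

Recall that \Box ψ holds at a world iff ψ holds at every accessible world, and \Diamond ψ holds iff ψ holds at some accessible world.
Let φ = \Box p. Evaluate φ at each world:
  w0 (successors {w0, w3, w4}): φ is false.
  w1 (successors {w2, w3, w5}): φ is false.
  w2 (successors {w1}): φ is true.
  w3 (successors {w0, w1}): φ is true.
  w4 (successors {w0}): φ is true.
  w5 (successors {w1}): φ is true.
  w6 (successors ∅): φ is true.
For instance, at w5:
  At w5: \Box p requires p at every successor {w1}.
    At w1: p is true.
  So \Box p is true at w5.
Satisfying worlds: {w2, w3, w4, w5, w6}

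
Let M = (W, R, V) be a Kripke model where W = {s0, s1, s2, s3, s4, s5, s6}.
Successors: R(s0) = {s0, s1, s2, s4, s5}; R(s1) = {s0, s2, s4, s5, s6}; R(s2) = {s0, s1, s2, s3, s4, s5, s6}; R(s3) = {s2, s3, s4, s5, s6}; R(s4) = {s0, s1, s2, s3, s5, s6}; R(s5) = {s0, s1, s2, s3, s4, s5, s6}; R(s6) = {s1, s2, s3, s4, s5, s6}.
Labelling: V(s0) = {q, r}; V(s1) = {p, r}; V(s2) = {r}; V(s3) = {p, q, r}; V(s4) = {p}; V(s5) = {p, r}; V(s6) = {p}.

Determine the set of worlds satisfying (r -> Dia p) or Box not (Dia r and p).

s0, s1, s2, s3, s4, s5, s6

Recall that Box ψ holds at a world iff ψ holds at every accessible world, and Dia ψ holds iff ψ holds at some accessible world.
Let φ = (r -> Dia p) or Box not (Dia r and p). Evaluate φ at each world:
  s0 (successors {s0, s1, s2, s4, s5}): φ is true.
  s1 (successors {s0, s2, s4, s5, s6}): φ is true.
  s2 (successors {s0, s1, s2, s3, s4, s5, s6}): φ is true.
  s3 (successors {s2, s3, s4, s5, s6}): φ is true.
  s4 (successors {s0, s1, s2, s3, s5, s6}): φ is true.
  s5 (successors {s0, s1, s2, s3, s4, s5, s6}): φ is true.
  s6 (successors {s1, s2, s3, s4, s5, s6}): φ is true.
For instance, at s4:
  At s4: r -> Dia p is true, Box not (Dia r and p) is false, so (r -> Dia p) or Box not (Dia r and p) is true.
    At s4: r is false, Dia p is true, so r -> Dia p is true.
      At s4: Dia p requires p at some successor in {s0, s1, s2, s3, s5, s6}.
        p holds at s1, so Dia p is true at s4.
    At s4: Box not (Dia r and p) requires not (Dia r and p) at every successor {s0, s1, s2, s3, s5, s6}.
      not (Dia r and p) fails at s1, so Box not (Dia r and p) is false at s4.
Satisfying worlds: {s0, s1, s2, s3, s4, s5, s6}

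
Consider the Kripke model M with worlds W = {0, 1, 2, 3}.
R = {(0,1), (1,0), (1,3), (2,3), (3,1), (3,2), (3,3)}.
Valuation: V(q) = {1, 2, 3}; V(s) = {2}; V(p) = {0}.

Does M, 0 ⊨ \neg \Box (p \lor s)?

At 0: \Box (p \lor s) is false, so \neg \Box (p \lor s) is true.
  At 0: \Box (p \lor s) requires p \lor s at every successor {1}.
    p \lor s fails at 1, so \Box (p \lor s) is false at 0.

Yes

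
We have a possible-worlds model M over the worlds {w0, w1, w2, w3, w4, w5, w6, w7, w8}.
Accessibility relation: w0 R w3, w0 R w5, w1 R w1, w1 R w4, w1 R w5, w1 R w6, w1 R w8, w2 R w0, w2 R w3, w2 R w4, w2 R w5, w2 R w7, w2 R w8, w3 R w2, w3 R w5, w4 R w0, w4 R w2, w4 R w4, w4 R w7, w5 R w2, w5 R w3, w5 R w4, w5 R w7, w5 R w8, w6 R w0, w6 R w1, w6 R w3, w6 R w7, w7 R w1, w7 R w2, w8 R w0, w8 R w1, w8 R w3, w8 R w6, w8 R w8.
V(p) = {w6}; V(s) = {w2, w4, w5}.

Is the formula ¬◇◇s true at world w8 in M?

At w8: ◇◇s is true, so ¬◇◇s is false.
  At w8: ◇◇s requires ◇s at some successor in {w0, w1, w3, w6, w8}.
    ◇s holds at w0, so ◇◇s is true at w8.
      At w0: ◇s requires s at some successor in {w3, w5}.
        s holds at w5, so ◇s is true at w0.

No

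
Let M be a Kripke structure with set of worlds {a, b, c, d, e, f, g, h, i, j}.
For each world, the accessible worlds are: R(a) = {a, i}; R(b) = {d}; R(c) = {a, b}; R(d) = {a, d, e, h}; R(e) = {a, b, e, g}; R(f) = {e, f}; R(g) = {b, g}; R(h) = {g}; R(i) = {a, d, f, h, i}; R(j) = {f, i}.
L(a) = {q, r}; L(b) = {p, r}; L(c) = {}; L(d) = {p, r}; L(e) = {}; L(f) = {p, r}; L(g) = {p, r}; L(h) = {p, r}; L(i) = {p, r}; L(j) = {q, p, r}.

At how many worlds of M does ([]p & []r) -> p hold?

10

Let φ = ([]p & []r) -> p. Evaluate φ at each world:
  a (successors {a, i}): φ is true.
  b (successors {d}): φ is true.
  c (successors {a, b}): φ is true.
  d (successors {a, d, e, h}): φ is true.
  e (successors {a, b, e, g}): φ is true.
  f (successors {e, f}): φ is true.
  g (successors {b, g}): φ is true.
  h (successors {g}): φ is true.
  i (successors {a, d, f, h, i}): φ is true.
  j (successors {f, i}): φ is true.
For instance, at h:
  At h: []p & []r is true, p is true, so ([]p & []r) -> p is true.
    At h: []p is true, []r is true, so []p & []r is true.
      At h: []p requires p at every successor {g}.
        At g: p is true.
      So []p is true at h.
      At h: []r requires r at every successor {g}.
        At g: r is true.
      So []r is true at h.
Satisfying worlds: {a, b, c, d, e, f, g, h, i, j}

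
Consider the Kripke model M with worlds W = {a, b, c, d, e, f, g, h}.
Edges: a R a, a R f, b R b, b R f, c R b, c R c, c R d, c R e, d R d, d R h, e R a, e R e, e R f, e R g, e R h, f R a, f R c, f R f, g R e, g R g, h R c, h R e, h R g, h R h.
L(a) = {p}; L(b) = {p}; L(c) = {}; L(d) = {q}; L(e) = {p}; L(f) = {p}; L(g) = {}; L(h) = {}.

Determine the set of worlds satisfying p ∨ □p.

a, b, e, f

Let φ = p ∨ □p. Evaluate φ at each world:
  a (successors {a, f}): φ is true.
  b (successors {b, f}): φ is true.
  c (successors {b, c, d, e}): φ is false.
  d (successors {d, h}): φ is false.
  e (successors {a, e, f, g, h}): φ is true.
  f (successors {a, c, f}): φ is true.
  g (successors {e, g}): φ is false.
  h (successors {c, e, g, h}): φ is false.
For instance, at d:
  At d: p is false, □p is false, so p ∨ □p is false.
    At d: □p requires p at every successor {d, h}.
      p fails at d, so □p is false at d.
Satisfying worlds: {a, b, e, f}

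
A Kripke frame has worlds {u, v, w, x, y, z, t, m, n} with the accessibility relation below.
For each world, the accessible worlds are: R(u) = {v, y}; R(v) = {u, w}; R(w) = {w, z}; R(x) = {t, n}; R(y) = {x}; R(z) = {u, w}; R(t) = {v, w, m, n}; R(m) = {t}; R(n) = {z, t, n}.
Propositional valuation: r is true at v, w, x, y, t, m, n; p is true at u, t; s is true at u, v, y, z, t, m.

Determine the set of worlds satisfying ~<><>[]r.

none

Let φ = ~<><>[]r. Evaluate φ at each world:
  u (successors {v, y}): φ is false.
  v (successors {u, w}): φ is false.
  w (successors {w, z}): φ is false.
  x (successors {t, n}): φ is false.
  y (successors {x}): φ is false.
  z (successors {u, w}): φ is false.
  t (successors {v, w, m, n}): φ is false.
  m (successors {t}): φ is false.
  n (successors {z, t, n}): φ is false.
For instance, at v:
  At v: <><>[]r is true, so ~<><>[]r is false.
    At v: <><>[]r requires <>[]r at some successor in {u, w}.
      <>[]r holds at u, so <><>[]r is true at v.
Satisfying worlds: none.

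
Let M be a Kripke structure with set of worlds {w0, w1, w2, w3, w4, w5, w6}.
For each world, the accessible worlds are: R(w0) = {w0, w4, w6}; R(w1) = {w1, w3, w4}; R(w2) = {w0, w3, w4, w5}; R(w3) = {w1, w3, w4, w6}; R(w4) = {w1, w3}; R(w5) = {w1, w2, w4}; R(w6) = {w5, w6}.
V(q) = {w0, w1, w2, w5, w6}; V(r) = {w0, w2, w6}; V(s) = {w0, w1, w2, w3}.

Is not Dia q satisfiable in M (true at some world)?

Let φ = not Dia q. Evaluate φ at each world:
  w0 (successors {w0, w4, w6}): φ is false.
  w1 (successors {w1, w3, w4}): φ is false.
  w2 (successors {w0, w3, w4, w5}): φ is false.
  w3 (successors {w1, w3, w4, w6}): φ is false.
  w4 (successors {w1, w3}): φ is false.
  w5 (successors {w1, w2, w4}): φ is false.
  w6 (successors {w5, w6}): φ is false.
For instance, at w1:
  At w1: Dia q is true, so not Dia q is false.
    At w1: Dia q requires q at some successor in {w1, w3, w4}.
      q holds at w1, so Dia q is true at w1.

No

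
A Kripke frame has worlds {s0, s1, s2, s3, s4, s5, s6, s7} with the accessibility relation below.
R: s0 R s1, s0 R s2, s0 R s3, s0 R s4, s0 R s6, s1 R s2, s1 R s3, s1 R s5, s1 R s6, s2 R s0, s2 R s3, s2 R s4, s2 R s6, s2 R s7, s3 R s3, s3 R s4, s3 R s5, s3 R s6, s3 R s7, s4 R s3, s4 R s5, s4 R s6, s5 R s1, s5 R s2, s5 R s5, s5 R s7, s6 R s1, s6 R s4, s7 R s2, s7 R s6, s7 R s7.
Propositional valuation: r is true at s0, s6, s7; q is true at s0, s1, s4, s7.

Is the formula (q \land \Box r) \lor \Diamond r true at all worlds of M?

Recall that \Box ψ holds at a world iff ψ holds at every accessible world, and \Diamond ψ holds iff ψ holds at some accessible world.
Let φ = (q \land \Box r) \lor \Diamond r. Evaluate φ at each world:
  s0 (successors {s1, s2, s3, s4, s6}): φ is true.
  s1 (successors {s2, s3, s5, s6}): φ is true.
  s2 (successors {s0, s3, s4, s6, s7}): φ is true.
  s3 (successors {s3, s4, s5, s6, s7}): φ is true.
  s4 (successors {s3, s5, s6}): φ is true.
  s5 (successors {s1, s2, s5, s7}): φ is true.
  s6 (successors {s1, s4}): φ is false.
  s7 (successors {s2, s6, s7}): φ is true.
Detail at s6 (counterexample):
  At s6: q \land \Box r is false, \Diamond r is false, so (q \land \Box r) \lor \Diamond r is false.
    At s6: q is false, \Box r is false, so q \land \Box r is false.
      At s6: \Box r requires r at every successor {s1, s4}.
        r fails at s1, so \Box r is false at s6.
    At s6: \Diamond r requires r at some successor in {s1, s4}.
      At s1: r is false.
      At s4: r is false.
    So \Diamond r is false at s6.

No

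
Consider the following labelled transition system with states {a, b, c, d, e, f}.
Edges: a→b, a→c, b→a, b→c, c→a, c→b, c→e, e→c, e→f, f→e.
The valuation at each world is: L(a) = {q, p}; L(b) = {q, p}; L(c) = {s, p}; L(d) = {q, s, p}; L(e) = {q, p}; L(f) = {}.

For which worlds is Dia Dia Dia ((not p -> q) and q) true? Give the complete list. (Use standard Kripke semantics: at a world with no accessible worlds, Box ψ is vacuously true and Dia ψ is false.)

Let φ = Dia Dia Dia ((not p -> q) and q). Evaluate φ at each world:
  a (successors {b, c}): φ is true.
  b (successors {a, c}): φ is true.
  c (successors {a, b, e}): φ is true.
  d (successors ∅): φ is false.
  e (successors {c, f}): φ is true.
  f (successors {e}): φ is true.
For instance, at e:
  At e: Dia Dia Dia ((not p -> q) and q) requires Dia Dia ((not p -> q) and q) at some successor in {c, f}.
    Dia Dia ((not p -> q) and q) holds at c, so Dia Dia Dia ((not p -> q) and q) is true at e.
      At c: Dia Dia ((not p -> q) and q) requires Dia ((not p -> q) and q) at some successor in {a, b, e}.
        Dia ((not p -> q) and q) holds at a, so Dia Dia ((not p -> q) and q) is true at c.
Satisfying worlds: {a, b, c, e, f}

a, b, c, e, f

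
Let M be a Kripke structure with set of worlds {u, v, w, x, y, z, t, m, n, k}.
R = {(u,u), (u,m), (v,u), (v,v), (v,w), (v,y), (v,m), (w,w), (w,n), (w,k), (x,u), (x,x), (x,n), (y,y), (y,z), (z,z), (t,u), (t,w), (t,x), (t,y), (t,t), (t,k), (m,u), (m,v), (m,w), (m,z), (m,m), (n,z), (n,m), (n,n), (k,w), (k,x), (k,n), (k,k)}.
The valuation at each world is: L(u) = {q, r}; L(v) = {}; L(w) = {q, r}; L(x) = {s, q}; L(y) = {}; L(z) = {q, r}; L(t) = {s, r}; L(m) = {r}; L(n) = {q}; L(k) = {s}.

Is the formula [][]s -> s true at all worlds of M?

Let φ = [][]s -> s. Evaluate φ at each world:
  u (successors {u, m}): φ is true.
  v (successors {u, v, w, y, m}): φ is true.
  w (successors {w, n, k}): φ is true.
  x (successors {u, x, n}): φ is true.
  y (successors {y, z}): φ is true.
  z (successors {z}): φ is true.
  t (successors {u, w, x, y, t, k}): φ is true.
  m (successors {u, v, w, z, m}): φ is true.
  n (successors {z, m, n}): φ is true.
  k (successors {w, x, n, k}): φ is true.
For instance, at t:
  At t: [][]s is false, s is true, so [][]s -> s is true.
    At t: [][]s requires []s at every successor {u, w, x, y, t, k}.
      []s fails at u, so [][]s is false at t.

Yes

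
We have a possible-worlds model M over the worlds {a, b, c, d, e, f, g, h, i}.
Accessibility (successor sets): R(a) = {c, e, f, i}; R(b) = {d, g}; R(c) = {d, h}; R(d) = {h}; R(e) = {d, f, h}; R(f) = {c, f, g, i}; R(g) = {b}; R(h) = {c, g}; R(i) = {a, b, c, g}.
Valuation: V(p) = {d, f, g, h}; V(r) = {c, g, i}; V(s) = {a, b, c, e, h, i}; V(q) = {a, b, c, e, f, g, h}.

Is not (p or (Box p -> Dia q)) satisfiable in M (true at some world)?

Let φ = not (p or (Box p -> Dia q)). Evaluate φ at each world:
  a (successors {c, e, f, i}): φ is false.
  b (successors {d, g}): φ is false.
  c (successors {d, h}): φ is false.
  d (successors {h}): φ is false.
  e (successors {d, f, h}): φ is false.
  f (successors {c, f, g, i}): φ is false.
  g (successors {b}): φ is false.
  h (successors {c, g}): φ is false.
  i (successors {a, b, c, g}): φ is false.
For instance, at e:
  At e: p or (Box p -> Dia q) is true, so not (p or (Box p -> Dia q)) is false.
    At e: p is false, Box p -> Dia q is true, so p or (Box p -> Dia q) is true.
      At e: Box p is true, Dia q is true, so Box p -> Dia q is true.

No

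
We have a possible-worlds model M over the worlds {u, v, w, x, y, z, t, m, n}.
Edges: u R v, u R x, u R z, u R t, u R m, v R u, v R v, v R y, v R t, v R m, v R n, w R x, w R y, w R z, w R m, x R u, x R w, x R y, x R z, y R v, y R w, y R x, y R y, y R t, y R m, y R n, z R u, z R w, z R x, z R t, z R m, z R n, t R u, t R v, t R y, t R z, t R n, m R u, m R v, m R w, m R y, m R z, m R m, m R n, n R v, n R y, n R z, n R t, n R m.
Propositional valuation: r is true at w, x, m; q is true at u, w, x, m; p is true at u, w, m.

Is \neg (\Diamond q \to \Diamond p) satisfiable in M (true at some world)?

No

Let φ = \neg (\Diamond q \to \Diamond p). Evaluate φ at each world:
  u (successors {v, x, z, t, m}): φ is false.
  v (successors {u, v, y, t, m, n}): φ is false.
  w (successors {x, y, z, m}): φ is false.
  x (successors {u, w, y, z}): φ is false.
  y (successors {v, w, x, y, t, m, n}): φ is false.
  z (successors {u, w, x, t, m, n}): φ is false.
  t (successors {u, v, y, z, n}): φ is false.
  m (successors {u, v, w, y, z, m, n}): φ is false.
  n (successors {v, y, z, t, m}): φ is false.
For instance, at v:
  At v: \Diamond q \to \Diamond p is true, so \neg (\Diamond q \to \Diamond p) is false.
    At v: \Diamond q is true, \Diamond p is true, so \Diamond q \to \Diamond p is true.
      At v: \Diamond q requires q at some successor in {u, v, y, t, m, n}.
        q holds at u, so \Diamond q is true at v.
      At v: \Diamond p requires p at some successor in {u, v, y, t, m, n}.
        p holds at u, so \Diamond p is true at v.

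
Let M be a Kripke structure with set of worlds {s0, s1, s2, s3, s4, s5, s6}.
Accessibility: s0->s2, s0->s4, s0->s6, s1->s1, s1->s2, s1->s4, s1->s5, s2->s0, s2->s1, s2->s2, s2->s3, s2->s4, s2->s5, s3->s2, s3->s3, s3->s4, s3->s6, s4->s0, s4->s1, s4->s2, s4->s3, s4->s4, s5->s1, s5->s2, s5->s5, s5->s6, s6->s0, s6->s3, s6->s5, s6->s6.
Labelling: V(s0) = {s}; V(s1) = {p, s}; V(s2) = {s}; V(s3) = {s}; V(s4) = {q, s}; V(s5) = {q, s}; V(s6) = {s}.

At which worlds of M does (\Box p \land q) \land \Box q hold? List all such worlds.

none

Let φ = (\Box p \land q) \land \Box q. Evaluate φ at each world:
  s0 (successors {s2, s4, s6}): φ is false.
  s1 (successors {s1, s2, s4, s5}): φ is false.
  s2 (successors {s0, s1, s2, s3, s4, s5}): φ is false.
  s3 (successors {s2, s3, s4, s6}): φ is false.
  s4 (successors {s0, s1, s2, s3, s4}): φ is false.
  s5 (successors {s1, s2, s5, s6}): φ is false.
  s6 (successors {s0, s3, s5, s6}): φ is false.
For instance, at s0:
  At s0: \Box p \land q is false, \Box q is false, so (\Box p \land q) \land \Box q is false.
    At s0: \Box p is false, q is false, so \Box p \land q is false.
      At s0: \Box p requires p at every successor {s2, s4, s6}.
        p fails at s2, so \Box p is false at s0.
    At s0: \Box q requires q at every successor {s2, s4, s6}.
      q fails at s2, so \Box q is false at s0.
Satisfying worlds: none.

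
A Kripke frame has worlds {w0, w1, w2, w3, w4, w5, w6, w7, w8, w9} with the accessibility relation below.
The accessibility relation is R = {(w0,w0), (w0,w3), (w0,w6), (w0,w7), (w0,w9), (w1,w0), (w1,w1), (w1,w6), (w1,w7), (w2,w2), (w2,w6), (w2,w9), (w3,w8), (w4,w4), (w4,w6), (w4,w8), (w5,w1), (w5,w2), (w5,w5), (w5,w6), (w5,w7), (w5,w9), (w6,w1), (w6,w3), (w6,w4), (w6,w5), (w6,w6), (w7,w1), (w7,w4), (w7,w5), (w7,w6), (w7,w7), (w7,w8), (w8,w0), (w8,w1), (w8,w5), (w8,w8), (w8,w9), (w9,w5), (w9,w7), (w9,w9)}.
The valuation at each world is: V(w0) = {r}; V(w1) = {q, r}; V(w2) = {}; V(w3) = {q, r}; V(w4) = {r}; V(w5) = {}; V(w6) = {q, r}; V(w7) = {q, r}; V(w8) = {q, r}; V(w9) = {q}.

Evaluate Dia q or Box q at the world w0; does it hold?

Yes

At w0: Dia q is true, Box q is false, so Dia q or Box q is true.
  At w0: Dia q requires q at some successor in {w0, w3, w6, w7, w9}.
    q holds at w3, so Dia q is true at w0.
  At w0: Box q requires q at every successor {w0, w3, w6, w7, w9}.
    q fails at w0, so Box q is false at w0.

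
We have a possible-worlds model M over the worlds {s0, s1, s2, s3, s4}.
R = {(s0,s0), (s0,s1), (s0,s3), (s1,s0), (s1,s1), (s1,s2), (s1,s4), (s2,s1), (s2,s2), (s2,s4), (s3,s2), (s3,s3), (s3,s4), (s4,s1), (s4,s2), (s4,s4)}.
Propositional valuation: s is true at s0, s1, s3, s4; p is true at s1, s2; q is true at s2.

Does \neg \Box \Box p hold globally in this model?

Yes

Let φ = \neg \Box \Box p. Evaluate φ at each world:
  s0 (successors {s0, s1, s3}): φ is true.
  s1 (successors {s0, s1, s2, s4}): φ is true.
  s2 (successors {s1, s2, s4}): φ is true.
  s3 (successors {s2, s3, s4}): φ is true.
  s4 (successors {s1, s2, s4}): φ is true.
For instance, at s1:
  At s1: \Box \Box p is false, so \neg \Box \Box p is true.
    At s1: \Box \Box p requires \Box p at every successor {s0, s1, s2, s4}.
      \Box p fails at s0, so \Box \Box p is false at s1.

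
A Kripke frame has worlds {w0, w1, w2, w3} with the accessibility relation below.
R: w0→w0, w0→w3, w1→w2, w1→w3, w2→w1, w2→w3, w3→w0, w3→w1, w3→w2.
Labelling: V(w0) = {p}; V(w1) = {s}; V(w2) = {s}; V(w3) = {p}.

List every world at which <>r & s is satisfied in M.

Let φ = <>r & s. Evaluate φ at each world:
  w0 (successors {w0, w3}): φ is false.
  w1 (successors {w2, w3}): φ is false.
  w2 (successors {w1, w3}): φ is false.
  w3 (successors {w0, w1, w2}): φ is false.
For instance, at w2:
  At w2: <>r is false, s is true, so <>r & s is false.
    At w2: <>r requires r at some successor in {w1, w3}.
      At w1: r is false.
      At w3: r is false.
    So <>r is false at w2.
Satisfying worlds: none.

none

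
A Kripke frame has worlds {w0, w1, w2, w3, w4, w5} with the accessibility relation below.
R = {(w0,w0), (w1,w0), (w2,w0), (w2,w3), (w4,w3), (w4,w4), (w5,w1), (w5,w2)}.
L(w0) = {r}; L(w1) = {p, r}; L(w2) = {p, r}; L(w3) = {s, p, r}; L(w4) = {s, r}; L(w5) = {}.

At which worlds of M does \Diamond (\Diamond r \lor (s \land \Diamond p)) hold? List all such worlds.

w0, w1, w2, w4, w5

Let φ = \Diamond (\Diamond r \lor (s \land \Diamond p)). Evaluate φ at each world:
  w0 (successors {w0}): φ is true.
  w1 (successors {w0}): φ is true.
  w2 (successors {w0, w3}): φ is true.
  w3 (successors ∅): φ is false.
  w4 (successors {w3, w4}): φ is true.
  w5 (successors {w1, w2}): φ is true.
For instance, at w1:
  At w1: \Diamond (\Diamond r \lor (s \land \Diamond p)) requires \Diamond r \lor (s \land \Diamond p) at some successor in {w0}.
    \Diamond r \lor (s \land \Diamond p) holds at w0, so \Diamond (\Diamond r \lor (s \land \Diamond p)) is true at w1.
      At w0: \Diamond r is true, s \land \Diamond p is false, so \Diamond r \lor (s \land \Diamond p) is true.
Satisfying worlds: {w0, w1, w2, w4, w5}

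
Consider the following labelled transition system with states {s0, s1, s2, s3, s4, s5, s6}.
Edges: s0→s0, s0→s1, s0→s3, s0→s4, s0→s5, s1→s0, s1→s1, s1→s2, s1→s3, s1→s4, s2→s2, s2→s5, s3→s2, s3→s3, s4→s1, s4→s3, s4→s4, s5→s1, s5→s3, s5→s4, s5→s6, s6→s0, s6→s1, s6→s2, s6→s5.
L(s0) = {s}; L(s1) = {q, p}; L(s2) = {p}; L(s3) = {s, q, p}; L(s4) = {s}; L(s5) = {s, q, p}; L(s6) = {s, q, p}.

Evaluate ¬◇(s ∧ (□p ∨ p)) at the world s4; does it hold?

At s4: ◇(s ∧ (□p ∨ p)) is true, so ¬◇(s ∧ (□p ∨ p)) is false.
  At s4: ◇(s ∧ (□p ∨ p)) requires s ∧ (□p ∨ p) at some successor in {s1, s3, s4}.
    s ∧ (□p ∨ p) holds at s3, so ◇(s ∧ (□p ∨ p)) is true at s4.
      At s3: s is true, □p ∨ p is true, so s ∧ (□p ∨ p) is true.

No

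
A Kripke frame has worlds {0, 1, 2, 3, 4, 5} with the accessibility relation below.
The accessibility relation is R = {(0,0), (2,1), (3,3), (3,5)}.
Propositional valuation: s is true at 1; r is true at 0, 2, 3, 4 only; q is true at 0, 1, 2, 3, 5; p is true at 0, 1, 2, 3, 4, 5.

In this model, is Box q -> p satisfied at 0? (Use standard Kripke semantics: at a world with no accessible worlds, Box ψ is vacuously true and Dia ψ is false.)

Recall that Box ψ holds at a world iff ψ holds at every accessible world, and Dia ψ holds iff ψ holds at some accessible world.
At 0: Box q is true, p is true, so Box q -> p is true.
  At 0: Box q requires q at every successor {0}.
    At 0: q is true.
  So Box q is true at 0.

Yes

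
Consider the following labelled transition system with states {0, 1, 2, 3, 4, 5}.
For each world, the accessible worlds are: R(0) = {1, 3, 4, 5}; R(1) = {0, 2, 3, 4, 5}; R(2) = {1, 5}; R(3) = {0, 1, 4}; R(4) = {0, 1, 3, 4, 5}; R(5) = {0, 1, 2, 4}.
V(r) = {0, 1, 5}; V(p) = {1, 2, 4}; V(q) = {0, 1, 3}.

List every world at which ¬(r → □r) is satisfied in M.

Let φ = ¬(r → □r). Evaluate φ at each world:
  0 (successors {1, 3, 4, 5}): φ is true.
  1 (successors {0, 2, 3, 4, 5}): φ is true.
  2 (successors {1, 5}): φ is false.
  3 (successors {0, 1, 4}): φ is false.
  4 (successors {0, 1, 3, 4, 5}): φ is false.
  5 (successors {0, 1, 2, 4}): φ is true.
For instance, at 3:
  At 3: r → □r is true, so ¬(r → □r) is false.
    At 3: r is false, □r is false, so r → □r is true.
      At 3: □r requires r at every successor {0, 1, 4}.
        r fails at 4, so □r is false at 3.
Satisfying worlds: {0, 1, 5}

0, 1, 5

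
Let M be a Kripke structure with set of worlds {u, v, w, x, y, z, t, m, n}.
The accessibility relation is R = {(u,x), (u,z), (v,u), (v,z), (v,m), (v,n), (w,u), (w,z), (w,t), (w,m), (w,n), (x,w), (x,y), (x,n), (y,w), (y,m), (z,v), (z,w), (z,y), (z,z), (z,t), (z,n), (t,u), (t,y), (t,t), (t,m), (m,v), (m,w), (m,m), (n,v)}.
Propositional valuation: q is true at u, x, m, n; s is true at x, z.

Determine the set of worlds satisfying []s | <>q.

Let φ = []s | <>q. Evaluate φ at each world:
  u (successors {x, z}): φ is true.
  v (successors {u, z, m, n}): φ is true.
  w (successors {u, z, t, m, n}): φ is true.
  x (successors {w, y, n}): φ is true.
  y (successors {w, m}): φ is true.
  z (successors {v, w, y, z, t, n}): φ is true.
  t (successors {u, y, t, m}): φ is true.
  m (successors {v, w, m}): φ is true.
  n (successors {v}): φ is false.
For instance, at n:
  At n: []s is false, <>q is false, so []s | <>q is false.
    At n: []s requires s at every successor {v}.
      s fails at v, so []s is false at n.
    At n: <>q requires q at some successor in {v}.
      At v: q is false.
    So <>q is false at n.
Satisfying worlds: {u, v, w, x, y, z, t, m}

u, v, w, x, y, z, t, m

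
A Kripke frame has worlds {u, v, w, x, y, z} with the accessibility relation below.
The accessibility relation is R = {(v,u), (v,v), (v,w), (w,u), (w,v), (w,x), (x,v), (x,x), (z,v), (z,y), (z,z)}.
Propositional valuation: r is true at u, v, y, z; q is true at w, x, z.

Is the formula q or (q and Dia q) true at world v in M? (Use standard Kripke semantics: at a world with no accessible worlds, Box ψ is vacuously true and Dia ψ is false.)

No

At v: q is false, q and Dia q is false, so q or (q and Dia q) is false.
  At v: q is false, Dia q is true, so q and Dia q is false.
    At v: Dia q requires q at some successor in {u, v, w}.
      q holds at w, so Dia q is true at v.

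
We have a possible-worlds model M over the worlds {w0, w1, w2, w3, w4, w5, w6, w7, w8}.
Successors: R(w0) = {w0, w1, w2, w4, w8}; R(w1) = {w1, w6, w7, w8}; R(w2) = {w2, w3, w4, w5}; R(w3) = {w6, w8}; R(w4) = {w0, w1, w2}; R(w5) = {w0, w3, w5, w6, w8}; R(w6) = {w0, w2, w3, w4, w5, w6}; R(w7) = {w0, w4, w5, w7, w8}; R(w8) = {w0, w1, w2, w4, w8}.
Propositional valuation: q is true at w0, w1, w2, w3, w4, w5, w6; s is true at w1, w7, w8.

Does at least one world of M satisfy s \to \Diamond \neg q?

Yes

Let φ = s \to \Diamond \neg q. Evaluate φ at each world:
  w0 (successors {w0, w1, w2, w4, w8}): φ is true.
  w1 (successors {w1, w6, w7, w8}): φ is true.
  w2 (successors {w2, w3, w4, w5}): φ is true.
  w3 (successors {w6, w8}): φ is true.
  w4 (successors {w0, w1, w2}): φ is true.
  w5 (successors {w0, w3, w5, w6, w8}): φ is true.
  w6 (successors {w0, w2, w3, w4, w5, w6}): φ is true.
  w7 (successors {w0, w4, w5, w7, w8}): φ is true.
  w8 (successors {w0, w1, w2, w4, w8}): φ is true.
Detail at w0 (witness):
  At w0: s is false, \Diamond \neg q is true, so s \to \Diamond \neg q is true.
    At w0: \Diamond \neg q requires \neg q at some successor in {w0, w1, w2, w4, w8}.
      \neg q holds at w8, so \Diamond \neg q is true at w0.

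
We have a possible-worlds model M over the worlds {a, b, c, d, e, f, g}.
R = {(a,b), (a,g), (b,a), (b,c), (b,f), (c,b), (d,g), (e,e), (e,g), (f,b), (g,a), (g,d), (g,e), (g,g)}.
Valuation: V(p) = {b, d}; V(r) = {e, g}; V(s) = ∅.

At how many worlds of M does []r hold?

2

Let φ = []r. Evaluate φ at each world:
  a (successors {b, g}): φ is false.
  b (successors {a, c, f}): φ is false.
  c (successors {b}): φ is false.
  d (successors {g}): φ is true.
  e (successors {e, g}): φ is true.
  f (successors {b}): φ is false.
  g (successors {a, d, e, g}): φ is false.
For instance, at e:
  At e: []r requires r at every successor {e, g}.
    At e: r is true.
    At g: r is true.
  So []r is true at e.
Satisfying worlds: {d, e}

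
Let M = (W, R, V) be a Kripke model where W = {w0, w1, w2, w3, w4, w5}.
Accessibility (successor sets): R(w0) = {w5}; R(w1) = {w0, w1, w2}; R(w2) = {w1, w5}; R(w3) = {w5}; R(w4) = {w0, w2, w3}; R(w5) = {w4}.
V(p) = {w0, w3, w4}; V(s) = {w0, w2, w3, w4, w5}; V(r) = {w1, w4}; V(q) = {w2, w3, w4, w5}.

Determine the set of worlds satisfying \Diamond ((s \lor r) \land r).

Let φ = \Diamond ((s \lor r) \land r). Evaluate φ at each world:
  w0 (successors {w5}): φ is false.
  w1 (successors {w0, w1, w2}): φ is true.
  w2 (successors {w1, w5}): φ is true.
  w3 (successors {w5}): φ is false.
  w4 (successors {w0, w2, w3}): φ is false.
  w5 (successors {w4}): φ is true.
For instance, at w0:
  At w0: \Diamond ((s \lor r) \land r) requires (s \lor r) \land r at some successor in {w5}.
    At w5: (s \lor r) \land r is false.
  So \Diamond ((s \lor r) \land r) is false at w0.
Satisfying worlds: {w1, w2, w5}

w1, w2, w5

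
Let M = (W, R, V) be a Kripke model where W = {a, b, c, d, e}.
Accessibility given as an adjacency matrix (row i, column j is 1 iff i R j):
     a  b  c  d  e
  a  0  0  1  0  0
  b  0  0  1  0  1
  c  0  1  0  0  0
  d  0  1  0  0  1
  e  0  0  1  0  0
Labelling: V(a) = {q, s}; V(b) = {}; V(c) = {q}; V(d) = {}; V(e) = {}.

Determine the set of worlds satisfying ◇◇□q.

Let φ = ◇◇□q. Evaluate φ at each world:
  a (successors {c}): φ is false.
  b (successors {c, e}): φ is false.
  c (successors {b}): φ is true.
  d (successors {b, e}): φ is true.
  e (successors {c}): φ is false.
For instance, at c:
  At c: ◇◇□q requires ◇□q at some successor in {b}.
    ◇□q holds at b, so ◇◇□q is true at c.
      At b: ◇□q requires □q at some successor in {c, e}.
        □q holds at e, so ◇□q is true at b.
Satisfying worlds: {c, d}

c, d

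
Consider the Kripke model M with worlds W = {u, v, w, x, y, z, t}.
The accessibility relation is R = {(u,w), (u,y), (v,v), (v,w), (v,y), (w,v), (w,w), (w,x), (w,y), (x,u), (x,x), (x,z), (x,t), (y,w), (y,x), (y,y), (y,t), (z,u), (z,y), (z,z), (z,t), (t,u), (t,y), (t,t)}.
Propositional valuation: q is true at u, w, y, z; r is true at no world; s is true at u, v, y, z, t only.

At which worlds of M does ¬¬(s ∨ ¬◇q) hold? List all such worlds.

u, v, y, z, t

Let φ = ¬¬(s ∨ ¬◇q). Evaluate φ at each world:
  u (successors {w, y}): φ is true.
  v (successors {v, w, y}): φ is true.
  w (successors {v, w, x, y}): φ is false.
  x (successors {u, x, z, t}): φ is false.
  y (successors {w, x, y, t}): φ is true.
  z (successors {u, y, z, t}): φ is true.
  t (successors {u, y, t}): φ is true.
For instance, at t:
  At t: ¬(s ∨ ¬◇q) is false, so ¬¬(s ∨ ¬◇q) is true.
    At t: s ∨ ¬◇q is true, so ¬(s ∨ ¬◇q) is false.
      At t: s is true, ¬◇q is false, so s ∨ ¬◇q is true.
Satisfying worlds: {u, v, y, z, t}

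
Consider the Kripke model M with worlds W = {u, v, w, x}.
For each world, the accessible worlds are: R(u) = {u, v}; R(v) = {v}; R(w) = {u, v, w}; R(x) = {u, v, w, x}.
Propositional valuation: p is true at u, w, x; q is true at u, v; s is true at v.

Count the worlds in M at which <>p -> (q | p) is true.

4

Recall that <>ψ holds at a world iff ψ holds at some accessible world.
Let φ = <>p -> (q | p). Evaluate φ at each world:
  u (successors {u, v}): φ is true.
  v (successors {v}): φ is true.
  w (successors {u, v, w}): φ is true.
  x (successors {u, v, w, x}): φ is true.
For instance, at x:
  At x: <>p is true, q | p is true, so <>p -> (q | p) is true.
    At x: <>p requires p at some successor in {u, v, w, x}.
      p holds at u, so <>p is true at x.
Satisfying worlds: {u, v, w, x}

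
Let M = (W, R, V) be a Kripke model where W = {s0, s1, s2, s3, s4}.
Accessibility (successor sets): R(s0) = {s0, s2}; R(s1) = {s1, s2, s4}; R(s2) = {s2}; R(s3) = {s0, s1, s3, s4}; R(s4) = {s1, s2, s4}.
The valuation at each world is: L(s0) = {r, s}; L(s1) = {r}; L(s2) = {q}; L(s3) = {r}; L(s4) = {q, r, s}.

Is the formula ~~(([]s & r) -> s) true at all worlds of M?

Yes

Let φ = ~~(([]s & r) -> s). Evaluate φ at each world:
  s0 (successors {s0, s2}): φ is true.
  s1 (successors {s1, s2, s4}): φ is true.
  s2 (successors {s2}): φ is true.
  s3 (successors {s0, s1, s3, s4}): φ is true.
  s4 (successors {s1, s2, s4}): φ is true.
For instance, at s4:
  At s4: ~(([]s & r) -> s) is false, so ~~(([]s & r) -> s) is true.
    At s4: ([]s & r) -> s is true, so ~(([]s & r) -> s) is false.
      At s4: []s & r is false, s is true, so ([]s & r) -> s is true.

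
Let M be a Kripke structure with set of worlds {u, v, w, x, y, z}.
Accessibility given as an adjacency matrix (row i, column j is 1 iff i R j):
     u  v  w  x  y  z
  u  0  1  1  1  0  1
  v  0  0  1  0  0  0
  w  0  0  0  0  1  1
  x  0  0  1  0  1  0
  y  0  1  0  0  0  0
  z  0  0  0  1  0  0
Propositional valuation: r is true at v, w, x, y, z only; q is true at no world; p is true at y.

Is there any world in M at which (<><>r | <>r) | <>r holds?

Recall that <>ψ holds at a world iff ψ holds at some accessible world.
Let φ = (<><>r | <>r) | <>r. Evaluate φ at each world:
  u (successors {v, w, x, z}): φ is true.
  v (successors {w}): φ is true.
  w (successors {y, z}): φ is true.
  x (successors {w, y}): φ is true.
  y (successors {v}): φ is true.
  z (successors {x}): φ is true.
Detail at u (witness):
  At u: <><>r | <>r is true, <>r is true, so (<><>r | <>r) | <>r is true.
    At u: <><>r is true, <>r is true, so <><>r | <>r is true.
      At u: <><>r requires <>r at some successor in {v, w, x, z}.
        <>r holds at v, so <><>r is true at u.
      At u: <>r requires r at some successor in {v, w, x, z}.
        r holds at v, so <>r is true at u.
    At u: <>r requires r at some successor in {v, w, x, z}.
      r holds at v, so <>r is true at u.

Yes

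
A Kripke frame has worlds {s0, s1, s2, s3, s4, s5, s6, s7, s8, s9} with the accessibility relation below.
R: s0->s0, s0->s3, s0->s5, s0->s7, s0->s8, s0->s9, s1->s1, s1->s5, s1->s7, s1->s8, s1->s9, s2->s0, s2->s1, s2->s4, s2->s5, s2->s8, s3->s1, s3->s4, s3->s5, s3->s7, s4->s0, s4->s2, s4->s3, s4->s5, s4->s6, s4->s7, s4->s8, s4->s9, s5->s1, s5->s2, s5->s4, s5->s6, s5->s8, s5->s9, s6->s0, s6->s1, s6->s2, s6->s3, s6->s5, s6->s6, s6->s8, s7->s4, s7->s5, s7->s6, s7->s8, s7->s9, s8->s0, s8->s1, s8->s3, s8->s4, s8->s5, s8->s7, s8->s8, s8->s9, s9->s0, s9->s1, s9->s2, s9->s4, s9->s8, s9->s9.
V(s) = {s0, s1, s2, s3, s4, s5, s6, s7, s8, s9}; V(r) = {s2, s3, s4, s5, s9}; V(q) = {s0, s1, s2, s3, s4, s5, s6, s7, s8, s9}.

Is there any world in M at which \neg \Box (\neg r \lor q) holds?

No

Let φ = \neg \Box (\neg r \lor q). Evaluate φ at each world:
  s0 (successors {s0, s3, s5, s7, s8, s9}): φ is false.
  s1 (successors {s1, s5, s7, s8, s9}): φ is false.
  s2 (successors {s0, s1, s4, s5, s8}): φ is false.
  s3 (successors {s1, s4, s5, s7}): φ is false.
  s4 (successors {s0, s2, s3, s5, s6, s7, s8, s9}): φ is false.
  s5 (successors {s1, s2, s4, s6, s8, s9}): φ is false.
  s6 (successors {s0, s1, s2, s3, s5, s6, s8}): φ is false.
  s7 (successors {s4, s5, s6, s8, s9}): φ is false.
  s8 (successors {s0, s1, s3, s4, s5, s7, s8, s9}): φ is false.
  s9 (successors {s0, s1, s2, s4, s8, s9}): φ is false.
For instance, at s9:
  At s9: \Box (\neg r \lor q) is true, so \neg \Box (\neg r \lor q) is false.
    At s9: \Box (\neg r \lor q) requires \neg r \lor q at every successor {s0, s1, s2, s4, s8, s9}.
      At s0: \neg r \lor q is true.
      At s1: \neg r \lor q is true.
      At s2: \neg r \lor q is true.
      At s4: \neg r \lor q is true.
      At s8: \neg r \lor q is true.
      At s9: \neg r \lor q is true.
    So \Box (\neg r \lor q) is true at s9.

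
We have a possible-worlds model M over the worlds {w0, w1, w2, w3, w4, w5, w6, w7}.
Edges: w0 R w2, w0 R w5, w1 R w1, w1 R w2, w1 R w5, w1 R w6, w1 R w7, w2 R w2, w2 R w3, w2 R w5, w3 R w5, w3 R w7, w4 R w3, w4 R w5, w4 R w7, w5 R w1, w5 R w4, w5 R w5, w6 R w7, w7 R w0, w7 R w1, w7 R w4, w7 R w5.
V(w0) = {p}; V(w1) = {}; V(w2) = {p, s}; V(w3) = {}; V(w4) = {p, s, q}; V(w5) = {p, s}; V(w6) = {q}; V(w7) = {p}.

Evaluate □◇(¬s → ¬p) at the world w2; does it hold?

Yes

At w2: □◇(¬s → ¬p) requires ◇(¬s → ¬p) at every successor {w2, w3, w5}.
    At w2: ◇(¬s → ¬p) requires ¬s → ¬p at some successor in {w2, w3, w5}.
      ¬s → ¬p holds at w2, so ◇(¬s → ¬p) is true at w2.
    At w3: ◇(¬s → ¬p) requires ¬s → ¬p at some successor in {w5, w7}.
      ¬s → ¬p holds at w5, so ◇(¬s → ¬p) is true at w3.
    At w5: ◇(¬s → ¬p) requires ¬s → ¬p at some successor in {w1, w4, w5}.
      ¬s → ¬p holds at w1, so ◇(¬s → ¬p) is true at w5.
So □◇(¬s → ¬p) is true at w2.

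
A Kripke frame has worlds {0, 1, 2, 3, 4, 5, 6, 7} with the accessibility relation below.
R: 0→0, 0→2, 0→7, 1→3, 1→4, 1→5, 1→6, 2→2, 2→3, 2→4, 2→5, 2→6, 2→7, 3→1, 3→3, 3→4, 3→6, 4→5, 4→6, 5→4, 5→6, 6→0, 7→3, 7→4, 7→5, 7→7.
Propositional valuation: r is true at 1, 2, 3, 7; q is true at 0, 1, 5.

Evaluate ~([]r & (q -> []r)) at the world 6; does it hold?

At 6: []r & (q -> []r) is false, so ~([]r & (q -> []r)) is true.
  At 6: []r is false, q -> []r is true, so []r & (q -> []r) is false.
    At 6: []r requires r at every successor {0}.
      r fails at 0, so []r is false at 6.
    At 6: q is false, []r is false, so q -> []r is true.
      At 6: []r requires r at every successor {0}.
        r fails at 0, so []r is false at 6.

Yes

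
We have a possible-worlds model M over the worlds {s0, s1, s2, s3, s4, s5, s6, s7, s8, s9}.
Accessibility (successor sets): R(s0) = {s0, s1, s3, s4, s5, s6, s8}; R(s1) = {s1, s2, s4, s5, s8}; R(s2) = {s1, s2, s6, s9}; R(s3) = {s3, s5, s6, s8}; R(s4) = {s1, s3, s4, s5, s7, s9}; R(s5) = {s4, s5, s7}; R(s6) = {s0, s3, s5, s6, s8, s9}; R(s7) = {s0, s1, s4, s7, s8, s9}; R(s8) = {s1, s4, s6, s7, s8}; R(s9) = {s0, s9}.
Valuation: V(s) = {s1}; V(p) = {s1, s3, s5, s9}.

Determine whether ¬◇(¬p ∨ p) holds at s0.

No

At s0: ◇(¬p ∨ p) is true, so ¬◇(¬p ∨ p) is false.
  At s0: ◇(¬p ∨ p) requires ¬p ∨ p at some successor in {s0, s1, s3, s4, s5, s6, s8}.
    ¬p ∨ p holds at s0, so ◇(¬p ∨ p) is true at s0.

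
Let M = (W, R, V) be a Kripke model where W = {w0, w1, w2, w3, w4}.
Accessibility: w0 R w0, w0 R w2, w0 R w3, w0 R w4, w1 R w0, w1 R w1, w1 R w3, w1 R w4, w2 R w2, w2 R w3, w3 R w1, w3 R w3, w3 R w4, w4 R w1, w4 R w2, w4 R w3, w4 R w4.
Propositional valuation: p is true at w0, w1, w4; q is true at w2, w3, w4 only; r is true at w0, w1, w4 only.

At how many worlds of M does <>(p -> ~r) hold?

5

Recall that <>ψ holds at a world iff ψ holds at some accessible world.
Let φ = <>(p -> ~r). Evaluate φ at each world:
  w0 (successors {w0, w2, w3, w4}): φ is true.
  w1 (successors {w0, w1, w3, w4}): φ is true.
  w2 (successors {w2, w3}): φ is true.
  w3 (successors {w1, w3, w4}): φ is true.
  w4 (successors {w1, w2, w3, w4}): φ is true.
For instance, at w3:
  At w3: <>(p -> ~r) requires p -> ~r at some successor in {w1, w3, w4}.
    p -> ~r holds at w3, so <>(p -> ~r) is true at w3.
Satisfying worlds: {w0, w1, w2, w3, w4}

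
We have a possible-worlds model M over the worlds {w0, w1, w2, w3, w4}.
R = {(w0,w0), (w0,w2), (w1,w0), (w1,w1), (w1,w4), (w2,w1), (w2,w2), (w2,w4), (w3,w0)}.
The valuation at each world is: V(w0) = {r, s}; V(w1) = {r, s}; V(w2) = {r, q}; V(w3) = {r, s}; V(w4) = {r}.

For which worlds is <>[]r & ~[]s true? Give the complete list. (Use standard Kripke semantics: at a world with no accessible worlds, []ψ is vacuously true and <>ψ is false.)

Let φ = <>[]r & ~[]s. Evaluate φ at each world:
  w0 (successors {w0, w2}): φ is true.
  w1 (successors {w0, w1, w4}): φ is true.
  w2 (successors {w1, w2, w4}): φ is true.
  w3 (successors {w0}): φ is false.
  w4 (successors ∅): φ is false.
For instance, at w3:
  At w3: <>[]r is true, ~[]s is false, so <>[]r & ~[]s is false.
    At w3: <>[]r requires []r at some successor in {w0}.
      []r holds at w0, so <>[]r is true at w3.
    At w3: []s is true, so ~[]s is false.
      At w3: []s requires s at every successor {w0}.
        At w0: s is true.
      So []s is true at w3.
Satisfying worlds: {w0, w1, w2}

w0, w1, w2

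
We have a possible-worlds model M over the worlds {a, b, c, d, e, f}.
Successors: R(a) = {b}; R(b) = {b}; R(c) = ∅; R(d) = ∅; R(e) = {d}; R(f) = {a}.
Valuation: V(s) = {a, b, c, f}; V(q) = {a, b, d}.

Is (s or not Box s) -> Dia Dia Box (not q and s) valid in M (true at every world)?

Let φ = (s or not Box s) -> Dia Dia Box (not q and s). Evaluate φ at each world:
  a (successors {b}): φ is false.
  b (successors {b}): φ is false.
  c (successors ∅): φ is false.
  d (successors ∅): φ is true.
  e (successors {d}): φ is false.
  f (successors {a}): φ is false.
Detail at a (counterexample):
  At a: s or not Box s is true, Dia Dia Box (not q and s) is false, so (s or not Box s) -> Dia Dia Box (not q and s) is false.
    At a: s is true, not Box s is false, so s or not Box s is true.
      At a: Box s is true, so not Box s is false.
    At a: Dia Dia Box (not q and s) requires Dia Box (not q and s) at some successor in {b}.
      At b: Dia Box (not q and s) is false.
    So Dia Dia Box (not q and s) is false at a.

No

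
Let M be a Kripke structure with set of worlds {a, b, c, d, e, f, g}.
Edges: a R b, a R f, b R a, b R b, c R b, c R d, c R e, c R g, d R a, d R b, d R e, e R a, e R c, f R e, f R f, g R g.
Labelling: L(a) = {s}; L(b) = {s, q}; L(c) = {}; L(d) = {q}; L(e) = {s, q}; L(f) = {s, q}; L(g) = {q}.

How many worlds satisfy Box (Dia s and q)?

2

Let φ = Box (Dia s and q). Evaluate φ at each world:
  a (successors {b, f}): φ is true.
  b (successors {a, b}): φ is false.
  c (successors {b, d, e, g}): φ is false.
  d (successors {a, b, e}): φ is false.
  e (successors {a, c}): φ is false.
  f (successors {e, f}): φ is true.
  g (successors {g}): φ is false.
For instance, at d:
  At d: Box (Dia s and q) requires Dia s and q at every successor {a, b, e}.
    Dia s and q fails at a, so Box (Dia s and q) is false at d.
      At a: Dia s is true, q is false, so Dia s and q is false.
Satisfying worlds: {a, f}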